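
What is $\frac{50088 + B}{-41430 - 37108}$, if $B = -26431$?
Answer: $- \frac{23657}{78538} \approx -0.30122$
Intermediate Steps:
$\frac{50088 + B}{-41430 - 37108} = \frac{50088 - 26431}{-41430 - 37108} = \frac{23657}{-78538} = 23657 \left(- \frac{1}{78538}\right) = - \frac{23657}{78538}$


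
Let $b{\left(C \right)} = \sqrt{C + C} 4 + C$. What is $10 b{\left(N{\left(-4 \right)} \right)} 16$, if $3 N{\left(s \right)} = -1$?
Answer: $- \frac{160}{3} + \frac{640 i \sqrt{6}}{3} \approx -53.333 + 522.56 i$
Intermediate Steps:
$N{\left(s \right)} = - \frac{1}{3}$ ($N{\left(s \right)} = \frac{1}{3} \left(-1\right) = - \frac{1}{3}$)
$b{\left(C \right)} = C + 4 \sqrt{2} \sqrt{C}$ ($b{\left(C \right)} = \sqrt{2 C} 4 + C = \sqrt{2} \sqrt{C} 4 + C = 4 \sqrt{2} \sqrt{C} + C = C + 4 \sqrt{2} \sqrt{C}$)
$10 b{\left(N{\left(-4 \right)} \right)} 16 = 10 \left(- \frac{1}{3} + 4 \sqrt{2} \sqrt{- \frac{1}{3}}\right) 16 = 10 \left(- \frac{1}{3} + 4 \sqrt{2} \frac{i \sqrt{3}}{3}\right) 16 = 10 \left(- \frac{1}{3} + \frac{4 i \sqrt{6}}{3}\right) 16 = \left(- \frac{10}{3} + \frac{40 i \sqrt{6}}{3}\right) 16 = - \frac{160}{3} + \frac{640 i \sqrt{6}}{3}$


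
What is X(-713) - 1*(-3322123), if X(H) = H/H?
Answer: 3322124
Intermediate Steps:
X(H) = 1
X(-713) - 1*(-3322123) = 1 - 1*(-3322123) = 1 + 3322123 = 3322124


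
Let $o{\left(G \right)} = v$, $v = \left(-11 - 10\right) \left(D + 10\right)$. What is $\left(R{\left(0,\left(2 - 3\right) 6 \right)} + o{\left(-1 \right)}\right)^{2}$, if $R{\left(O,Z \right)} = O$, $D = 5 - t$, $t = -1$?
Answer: $112896$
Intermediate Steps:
$D = 6$ ($D = 5 - -1 = 5 + 1 = 6$)
$v = -336$ ($v = \left(-11 - 10\right) \left(6 + 10\right) = \left(-21\right) 16 = -336$)
$o{\left(G \right)} = -336$
$\left(R{\left(0,\left(2 - 3\right) 6 \right)} + o{\left(-1 \right)}\right)^{2} = \left(0 - 336\right)^{2} = \left(-336\right)^{2} = 112896$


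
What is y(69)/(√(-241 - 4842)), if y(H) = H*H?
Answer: -207*I*√5083/221 ≈ -66.779*I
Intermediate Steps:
y(H) = H²
y(69)/(√(-241 - 4842)) = 69²/(√(-241 - 4842)) = 4761/(√(-5083)) = 4761/((I*√5083)) = 4761*(-I*√5083/5083) = -207*I*√5083/221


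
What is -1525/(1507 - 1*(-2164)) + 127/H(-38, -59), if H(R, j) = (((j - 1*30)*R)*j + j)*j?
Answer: -17958273858/43230514633 ≈ -0.41541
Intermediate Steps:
H(R, j) = j*(j + R*j*(-30 + j)) (H(R, j) = (((j - 30)*R)*j + j)*j = (((-30 + j)*R)*j + j)*j = ((R*(-30 + j))*j + j)*j = (R*j*(-30 + j) + j)*j = (j + R*j*(-30 + j))*j = j*(j + R*j*(-30 + j)))
-1525/(1507 - 1*(-2164)) + 127/H(-38, -59) = -1525/(1507 - 1*(-2164)) + 127/(((-59)**2*(1 - 30*(-38) - 38*(-59)))) = -1525/(1507 + 2164) + 127/((3481*(1 + 1140 + 2242))) = -1525/3671 + 127/((3481*3383)) = -1525*1/3671 + 127/11776223 = -1525/3671 + 127*(1/11776223) = -1525/3671 + 127/11776223 = -17958273858/43230514633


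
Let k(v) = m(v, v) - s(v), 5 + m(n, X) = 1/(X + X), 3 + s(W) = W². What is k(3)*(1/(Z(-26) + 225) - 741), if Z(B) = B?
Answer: 4792385/597 ≈ 8027.4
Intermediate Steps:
s(W) = -3 + W²
m(n, X) = -5 + 1/(2*X) (m(n, X) = -5 + 1/(X + X) = -5 + 1/(2*X))
k(v) = -2 + 1/(2*v) - v² (k(v) = (-5 + 1/(2*v)) - (-3 + v²) = (-5 + 1/(2*v)) + (3 - v²) = -2 + 1/(2*v) - v²)
k(3)*(1/(Z(-26) + 225) - 741) = (-2 + (½)/3 - 1*3²)*(1/(-26 + 225) - 741) = (-2 + (½)*(⅓) - 1*9)*(1/199 - 741) = (-2 + ⅙ - 9)*(1/199 - 741) = -65/6*(-147458/199) = 4792385/597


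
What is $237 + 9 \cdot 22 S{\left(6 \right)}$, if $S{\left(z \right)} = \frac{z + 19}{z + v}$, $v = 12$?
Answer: $512$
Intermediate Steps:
$S{\left(z \right)} = \frac{19 + z}{12 + z}$ ($S{\left(z \right)} = \frac{z + 19}{z + 12} = \frac{19 + z}{12 + z}$)
$237 + 9 \cdot 22 S{\left(6 \right)} = 237 + 9 \cdot 22 \frac{19 + 6}{12 + 6} = 237 + 198 \cdot \frac{1}{18} \cdot 25 = 237 + 198 \cdot \frac{25}{18} = 237 + 275 = 512$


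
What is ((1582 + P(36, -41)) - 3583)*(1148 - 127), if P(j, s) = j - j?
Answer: -2043021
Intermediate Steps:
P(j, s) = 0
((1582 + P(36, -41)) - 3583)*(1148 - 127) = ((1582 + 0) - 3583)*(1148 - 127) = (1582 - 3583)*1021 = -2001*1021 = -2043021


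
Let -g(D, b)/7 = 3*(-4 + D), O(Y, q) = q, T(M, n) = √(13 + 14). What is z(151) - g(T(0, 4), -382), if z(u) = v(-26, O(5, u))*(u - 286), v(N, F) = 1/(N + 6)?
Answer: -309/4 + 63*√3 ≈ 31.869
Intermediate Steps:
T(M, n) = 3*√3 (T(M, n) = √27 = 3*√3)
g(D, b) = 84 - 21*D (g(D, b) = -21*(-4 + D) = -7*(-12 + 3*D) = 84 - 21*D)
v(N, F) = 1/(6 + N)
z(u) = 143/10 - u/20 (z(u) = (u - 286)/(6 - 26) = (-286 + u)/(-20) = -(-286 + u)/20 = 143/10 - u/20)
z(151) - g(T(0, 4), -382) = (143/10 - 1/20*151) - (84 - 63*√3) = (143/10 - 151/20) - (84 - 63*√3) = 27/4 + (-84 + 63*√3) = -309/4 + 63*√3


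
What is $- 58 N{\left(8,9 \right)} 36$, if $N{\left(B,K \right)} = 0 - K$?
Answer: $18792$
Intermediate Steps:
$N{\left(B,K \right)} = - K$
$- 58 N{\left(8,9 \right)} 36 = - 58 \left(\left(-1\right) 9\right) 36 = \left(-58\right) \left(-9\right) 36 = 522 \cdot 36 = 18792$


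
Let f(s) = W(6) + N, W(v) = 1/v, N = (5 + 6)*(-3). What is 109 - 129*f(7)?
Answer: 8689/2 ≈ 4344.5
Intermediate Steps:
N = -33 (N = 11*(-3) = -33)
W(v) = 1/v
f(s) = -197/6 (f(s) = 1/6 - 33 = ⅙ - 33 = -197/6)
109 - 129*f(7) = 109 - 129*(-197/6) = 109 + 8471/2 = 8689/2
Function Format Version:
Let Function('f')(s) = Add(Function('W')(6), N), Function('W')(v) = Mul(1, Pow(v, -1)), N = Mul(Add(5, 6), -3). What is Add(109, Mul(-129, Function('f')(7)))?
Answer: Rational(8689, 2) ≈ 4344.5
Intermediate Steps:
N = -33 (N = Mul(11, -3) = -33)
Function('W')(v) = Pow(v, -1)
Function('f')(s) = Rational(-197, 6) (Function('f')(s) = Add(Pow(6, -1), -33) = Add(Rational(1, 6), -33) = Rational(-197, 6))
Add(109, Mul(-129, Function('f')(7))) = Add(109, Mul(-129, Rational(-197, 6))) = Add(109, Rational(8471, 2)) = Rational(8689, 2)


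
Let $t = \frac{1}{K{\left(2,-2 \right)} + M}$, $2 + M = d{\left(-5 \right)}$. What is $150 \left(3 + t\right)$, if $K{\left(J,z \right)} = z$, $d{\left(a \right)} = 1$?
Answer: $400$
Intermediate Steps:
$M = -1$ ($M = -2 + 1 = -1$)
$t = - \frac{1}{3}$ ($t = \frac{1}{-2 - 1} = \frac{1}{-3} = - \frac{1}{3} \approx -0.33333$)
$150 \left(3 + t\right) = 150 \left(3 - \frac{1}{3}\right) = 150 \cdot \frac{8}{3} = 400$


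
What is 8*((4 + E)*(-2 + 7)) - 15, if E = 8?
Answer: 465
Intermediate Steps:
8*((4 + E)*(-2 + 7)) - 15 = 8*((4 + 8)*(-2 + 7)) - 15 = 8*(12*5) - 15 = 8*60 - 15 = 480 - 15 = 465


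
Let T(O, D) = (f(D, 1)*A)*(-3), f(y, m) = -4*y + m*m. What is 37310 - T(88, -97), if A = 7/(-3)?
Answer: 34587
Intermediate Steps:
f(y, m) = m**2 - 4*y (f(y, m) = -4*y + m**2 = m**2 - 4*y)
A = -7/3 (A = 7*(-1/3) = -7/3 ≈ -2.3333)
T(O, D) = 7 - 28*D (T(O, D) = ((1**2 - 4*D)*(-7/3))*(-3) = ((1 - 4*D)*(-7/3))*(-3) = (-7/3 + 28*D/3)*(-3) = 7 - 28*D)
37310 - T(88, -97) = 37310 - (7 - 28*(-97)) = 37310 - (7 + 2716) = 37310 - 1*2723 = 37310 - 2723 = 34587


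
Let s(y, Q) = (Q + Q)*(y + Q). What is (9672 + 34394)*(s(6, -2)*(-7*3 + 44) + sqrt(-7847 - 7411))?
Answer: -16216288 + 44066*I*sqrt(15258) ≈ -1.6216e+7 + 5.4432e+6*I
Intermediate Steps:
s(y, Q) = 2*Q*(Q + y) (s(y, Q) = (2*Q)*(Q + y) = 2*Q*(Q + y))
(9672 + 34394)*(s(6, -2)*(-7*3 + 44) + sqrt(-7847 - 7411)) = (9672 + 34394)*((2*(-2)*(-2 + 6))*(-7*3 + 44) + sqrt(-7847 - 7411)) = 44066*((2*(-2)*4)*(-21 + 44) + sqrt(-15258)) = 44066*(-16*23 + I*sqrt(15258)) = 44066*(-368 + I*sqrt(15258)) = -16216288 + 44066*I*sqrt(15258)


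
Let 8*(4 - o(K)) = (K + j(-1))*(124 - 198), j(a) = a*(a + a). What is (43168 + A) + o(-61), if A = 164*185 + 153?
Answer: 292477/4 ≈ 73119.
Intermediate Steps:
j(a) = 2*a² (j(a) = a*(2*a) = 2*a²)
o(K) = 45/2 + 37*K/4 (o(K) = 4 - (K + 2*(-1)²)*(124 - 198)/8 = 4 - (K + 2*1)*(-74)/8 = 4 - (K + 2)*(-74)/8 = 4 - (2 + K)*(-74)/8 = 4 - (-148 - 74*K)/8 = 4 + (37/2 + 37*K/4) = 45/2 + 37*K/4)
A = 30493 (A = 30340 + 153 = 30493)
(43168 + A) + o(-61) = (43168 + 30493) + (45/2 + (37/4)*(-61)) = 73661 + (45/2 - 2257/4) = 73661 - 2167/4 = 292477/4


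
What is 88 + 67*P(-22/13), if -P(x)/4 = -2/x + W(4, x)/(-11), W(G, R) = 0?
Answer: -2516/11 ≈ -228.73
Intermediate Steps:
P(x) = 8/x (P(x) = -4*(-2/x + 0/(-11)) = -4*(-2/x + 0*(-1/11)) = -4*(-2/x + 0) = -(-8)/x = 8/x)
88 + 67*P(-22/13) = 88 + 67*(8/((-22/13))) = 88 + 67*(8/((-22*1/13))) = 88 + 67*(8/(-22/13)) = 88 + 67*(8*(-13/22)) = 88 + 67*(-52/11) = 88 - 3484/11 = -2516/11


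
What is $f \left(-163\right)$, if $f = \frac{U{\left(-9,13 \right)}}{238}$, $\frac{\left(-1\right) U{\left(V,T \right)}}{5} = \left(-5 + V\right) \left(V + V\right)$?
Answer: $\frac{14670}{17} \approx 862.94$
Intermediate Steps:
$U{\left(V,T \right)} = - 10 V \left(-5 + V\right)$ ($U{\left(V,T \right)} = - 5 \left(-5 + V\right) \left(V + V\right) = - 5 \left(-5 + V\right) 2 V = - 5 \cdot 2 V \left(-5 + V\right) = - 10 V \left(-5 + V\right)$)
$f = - \frac{90}{17}$ ($f = \frac{10 \left(-9\right) \left(5 - -9\right)}{238} = 10 \left(-9\right) \left(5 + 9\right) \frac{1}{238} = 10 \left(-9\right) 14 \cdot \frac{1}{238} = \left(-1260\right) \frac{1}{238} = - \frac{90}{17} \approx -5.2941$)
$f \left(-163\right) = \left(- \frac{90}{17}\right) \left(-163\right) = \frac{14670}{17}$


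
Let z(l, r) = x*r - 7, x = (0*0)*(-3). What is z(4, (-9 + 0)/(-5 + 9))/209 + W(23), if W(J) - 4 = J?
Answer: 5636/209 ≈ 26.966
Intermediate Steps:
x = 0 (x = 0*(-3) = 0)
W(J) = 4 + J
z(l, r) = -7 (z(l, r) = 0*r - 7 = 0 - 7 = -7)
z(4, (-9 + 0)/(-5 + 9))/209 + W(23) = -7/209 + (4 + 23) = -7*1/209 + 27 = -7/209 + 27 = 5636/209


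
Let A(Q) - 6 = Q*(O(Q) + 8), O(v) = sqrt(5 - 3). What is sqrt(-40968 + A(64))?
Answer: sqrt(-40450 + 64*sqrt(2)) ≈ 200.9*I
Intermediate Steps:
O(v) = sqrt(2)
A(Q) = 6 + Q*(8 + sqrt(2)) (A(Q) = 6 + Q*(sqrt(2) + 8) = 6 + Q*(8 + sqrt(2)))
sqrt(-40968 + A(64)) = sqrt(-40968 + (6 + 8*64 + 64*sqrt(2))) = sqrt(-40968 + (6 + 512 + 64*sqrt(2))) = sqrt(-40968 + (518 + 64*sqrt(2))) = sqrt(-40450 + 64*sqrt(2))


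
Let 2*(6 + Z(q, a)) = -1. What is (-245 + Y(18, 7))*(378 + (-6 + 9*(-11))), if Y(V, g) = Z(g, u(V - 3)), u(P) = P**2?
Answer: -137319/2 ≈ -68660.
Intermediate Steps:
Z(q, a) = -13/2 (Z(q, a) = -6 + (1/2)*(-1) = -6 - 1/2 = -13/2)
Y(V, g) = -13/2
(-245 + Y(18, 7))*(378 + (-6 + 9*(-11))) = (-245 - 13/2)*(378 + (-6 + 9*(-11))) = -503*(378 + (-6 - 99))/2 = -503*(378 - 105)/2 = -503/2*273 = -137319/2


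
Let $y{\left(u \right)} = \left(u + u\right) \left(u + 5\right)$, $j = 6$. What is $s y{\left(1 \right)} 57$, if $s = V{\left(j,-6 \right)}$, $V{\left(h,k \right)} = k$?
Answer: $-4104$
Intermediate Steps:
$s = -6$
$y{\left(u \right)} = 2 u \left(5 + u\right)$
$s y{\left(1 \right)} 57 = - 6 \cdot 2 \cdot 1 \left(5 + 1\right) 57 = - 6 \cdot 2 \cdot 1 \cdot 6 \cdot 57 = \left(-6\right) 12 \cdot 57 = \left(-72\right) 57 = -4104$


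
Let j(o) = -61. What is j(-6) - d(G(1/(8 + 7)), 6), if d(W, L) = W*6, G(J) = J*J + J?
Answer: -4607/75 ≈ -61.427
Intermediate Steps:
G(J) = J + J² (G(J) = J² + J = J + J²)
d(W, L) = 6*W
j(-6) - d(G(1/(8 + 7)), 6) = -61 - 6*(1 + 1/(8 + 7))/(8 + 7) = -61 - 6*(1 + 1/15)/15 = -61 - 6*(1/15)*(16/15) = -61 - 6*16/225 = -61 - 1*32/75 = -61 - 32/75 = -4607/75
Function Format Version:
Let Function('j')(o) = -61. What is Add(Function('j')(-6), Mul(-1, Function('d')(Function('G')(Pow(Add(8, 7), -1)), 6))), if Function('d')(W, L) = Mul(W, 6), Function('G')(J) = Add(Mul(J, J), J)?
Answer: Rational(-4607, 75) ≈ -61.427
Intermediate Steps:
Function('G')(J) = Add(J, Pow(J, 2)) (Function('G')(J) = Add(Pow(J, 2), J) = Add(J, Pow(J, 2)))
Function('d')(W, L) = Mul(6, W)
Add(Function('j')(-6), Mul(-1, Function('d')(Function('G')(Pow(Add(8, 7), -1)), 6))) = Add(-61, Mul(-1, Mul(6, Mul(Pow(Add(8, 7), -1), Add(1, Pow(Add(8, 7), -1)))))) = Add(-61, Mul(-1, Mul(6, Mul(Pow(15, -1), Add(1, Pow(15, -1)))))) = Add(-61, Mul(-1, Mul(6, Mul(Rational(1, 15), Add(1, Rational(1, 15)))))) = Add(-61, Mul(-1, Mul(6, Mul(Rational(1, 15), Rational(16, 15))))) = Add(-61, Mul(-1, Mul(6, Rational(16, 225)))) = Add(-61, Mul(-1, Rational(32, 75))) = Add(-61, Rational(-32, 75)) = Rational(-4607, 75)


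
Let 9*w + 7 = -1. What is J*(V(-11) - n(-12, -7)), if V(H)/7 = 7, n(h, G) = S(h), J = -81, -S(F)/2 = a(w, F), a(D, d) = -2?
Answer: -3645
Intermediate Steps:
w = -8/9 (w = -7/9 + (1/9)*(-1) = -7/9 - 1/9 = -8/9 ≈ -0.88889)
S(F) = 4 (S(F) = -2*(-2) = 4)
n(h, G) = 4
V(H) = 49 (V(H) = 7*7 = 49)
J*(V(-11) - n(-12, -7)) = -81*(49 - 1*4) = -81*(49 - 4) = -81*45 = -3645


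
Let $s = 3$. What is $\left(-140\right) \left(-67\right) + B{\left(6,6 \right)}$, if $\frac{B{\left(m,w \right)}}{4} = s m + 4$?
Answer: $9468$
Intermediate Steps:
$B{\left(m,w \right)} = 16 + 12 m$ ($B{\left(m,w \right)} = 4 \left(3 m + 4\right) = 4 \left(4 + 3 m\right) = 16 + 12 m$)
$\left(-140\right) \left(-67\right) + B{\left(6,6 \right)} = \left(-140\right) \left(-67\right) + \left(16 + 12 \cdot 6\right) = 9380 + \left(16 + 72\right) = 9380 + 88 = 9468$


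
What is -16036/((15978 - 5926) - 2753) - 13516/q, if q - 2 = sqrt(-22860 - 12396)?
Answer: 2*(-8018*sqrt(8814) + 24671339*I)/(7299*(sqrt(8814) - I)) ≈ -2.9637 + 71.975*I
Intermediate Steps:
q = 2 + 2*I*sqrt(8814) (q = 2 + sqrt(-22860 - 12396) = 2 + sqrt(-35256) = 2 + 2*I*sqrt(8814) ≈ 2.0 + 187.77*I)
-16036/((15978 - 5926) - 2753) - 13516/q = -16036/((15978 - 5926) - 2753) - 13516/(2 + 2*I*sqrt(8814)) = -16036/(10052 - 2753) - 13516/(2 + 2*I*sqrt(8814)) = -16036/7299 - 13516/(2 + 2*I*sqrt(8814))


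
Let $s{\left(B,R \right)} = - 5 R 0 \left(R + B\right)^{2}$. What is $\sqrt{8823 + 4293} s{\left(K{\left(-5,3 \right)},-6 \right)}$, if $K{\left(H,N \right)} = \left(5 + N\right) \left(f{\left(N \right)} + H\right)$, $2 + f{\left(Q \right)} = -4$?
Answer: $0$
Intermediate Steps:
$f{\left(Q \right)} = -6$ ($f{\left(Q \right)} = -2 - 4 = -6$)
$K{\left(H,N \right)} = \left(-6 + H\right) \left(5 + N\right)$ ($K{\left(H,N \right)} = \left(5 + N\right) \left(-6 + H\right) = \left(-6 + H\right) \left(5 + N\right)$)
$s{\left(B,R \right)} = 0$ ($s{\left(B,R \right)} = \left(-5\right) 0 \left(B + R\right)^{2} = 0 \left(B + R\right)^{2} = 0$)
$\sqrt{8823 + 4293} s{\left(K{\left(-5,3 \right)},-6 \right)} = \sqrt{8823 + 4293} \cdot 0 = \sqrt{13116} \cdot 0 = 2 \sqrt{3279} \cdot 0 = 0$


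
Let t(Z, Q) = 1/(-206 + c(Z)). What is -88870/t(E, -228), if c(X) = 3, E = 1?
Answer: 18040610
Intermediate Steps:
t(Z, Q) = -1/203 (t(Z, Q) = 1/(-206 + 3) = 1/(-203) = -1/203)
-88870/t(E, -228) = -88870/(-1/203) = -88870*(-203) = 18040610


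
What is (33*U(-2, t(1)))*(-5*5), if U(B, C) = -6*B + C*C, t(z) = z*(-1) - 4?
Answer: -30525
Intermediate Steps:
t(z) = -4 - z (t(z) = -z - 4 = -4 - z)
U(B, C) = C² - 6*B (U(B, C) = -6*B + C² = C² - 6*B)
(33*U(-2, t(1)))*(-5*5) = (33*((-4 - 1*1)² - 6*(-2)))*(-5*5) = (33*((-4 - 1)² + 12))*(-25) = (33*((-5)² + 12))*(-25) = (33*(25 + 12))*(-25) = (33*37)*(-25) = 1221*(-25) = -30525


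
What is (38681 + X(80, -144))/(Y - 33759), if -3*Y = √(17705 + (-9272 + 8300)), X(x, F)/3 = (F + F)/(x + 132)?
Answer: -622816178787/543621741788 + 6149631*√16733/543621741788 ≈ -1.1442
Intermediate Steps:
X(x, F) = 6*F/(132 + x) (X(x, F) = 3*((F + F)/(x + 132)) = 3*((2*F)/(132 + x)) = 3*(2*F/(132 + x)) = 6*F/(132 + x))
Y = -√16733/3 (Y = -√(17705 + (-9272 + 8300))/3 = -√(17705 - 972)/3 = -√16733/3 ≈ -43.119)
(38681 + X(80, -144))/(Y - 33759) = (38681 + 6*(-144)/(132 + 80))/(-√16733/3 - 33759) = (38681 + 6*(-144)/212)/(-33759 - √16733/3) = (38681 + 6*(-144)*(1/212))/(-33759 - √16733/3) = (38681 - 216/53)/(-33759 - √16733/3) = 2049877/(53*(-33759 - √16733/3))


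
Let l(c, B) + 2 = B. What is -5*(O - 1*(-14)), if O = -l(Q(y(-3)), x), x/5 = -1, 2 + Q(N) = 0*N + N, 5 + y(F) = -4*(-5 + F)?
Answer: -105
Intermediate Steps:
y(F) = 15 - 4*F (y(F) = -5 - 4*(-5 + F) = -5 + (20 - 4*F) = 15 - 4*F)
Q(N) = -2 + N (Q(N) = -2 + (0*N + N) = -2 + (0 + N) = -2 + N)
x = -5 (x = 5*(-1) = -5)
l(c, B) = -2 + B
O = 7 (O = -(-2 - 5) = -1*(-7) = 7)
-5*(O - 1*(-14)) = -5*(7 - 1*(-14)) = -5*(7 + 14) = -5*21 = -105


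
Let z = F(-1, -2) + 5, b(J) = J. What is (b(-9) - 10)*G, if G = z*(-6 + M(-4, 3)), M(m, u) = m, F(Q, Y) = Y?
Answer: 570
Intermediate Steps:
z = 3 (z = -2 + 5 = 3)
G = -30 (G = 3*(-6 - 4) = 3*(-10) = -30)
(b(-9) - 10)*G = (-9 - 10)*(-30) = -19*(-30) = 570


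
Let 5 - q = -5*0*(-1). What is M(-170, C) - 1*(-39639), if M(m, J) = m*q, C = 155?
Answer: 38789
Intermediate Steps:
q = 5 (q = 5 - (-5*0)*(-1) = 5 - 0*(-1) = 5 - 1*0 = 5 + 0 = 5)
M(m, J) = 5*m (M(m, J) = m*5 = 5*m)
M(-170, C) - 1*(-39639) = 5*(-170) - 1*(-39639) = -850 + 39639 = 38789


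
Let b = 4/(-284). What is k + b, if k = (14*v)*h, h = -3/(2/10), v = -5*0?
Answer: -1/71 ≈ -0.014085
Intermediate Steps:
v = 0
h = -15 (h = -3/(2*(⅒)) = -3/⅕ = -3*5 = -15)
k = 0 (k = (14*0)*(-15) = 0*(-15) = 0)
b = -1/71 (b = 4*(-1/284) = -1/71 ≈ -0.014085)
k + b = 0 - 1/71 = -1/71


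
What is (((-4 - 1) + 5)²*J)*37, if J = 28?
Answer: 0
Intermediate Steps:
(((-4 - 1) + 5)²*J)*37 = (((-4 - 1) + 5)²*28)*37 = ((-5 + 5)²*28)*37 = (0²*28)*37 = (0*28)*37 = 0*37 = 0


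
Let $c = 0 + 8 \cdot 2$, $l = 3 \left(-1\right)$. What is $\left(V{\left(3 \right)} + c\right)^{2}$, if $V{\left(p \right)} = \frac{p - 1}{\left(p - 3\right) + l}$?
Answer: $\frac{2116}{9} \approx 235.11$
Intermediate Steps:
$l = -3$
$V{\left(p \right)} = \frac{-1 + p}{-6 + p}$ ($V{\left(p \right)} = \frac{p - 1}{\left(p - 3\right) - 3} = \frac{-1 + p}{\left(-3 + p\right) - 3} = \frac{-1 + p}{-6 + p}$)
$c = 16$ ($c = 0 + 16 = 16$)
$\left(V{\left(3 \right)} + c\right)^{2} = \left(\frac{-1 + 3}{-6 + 3} + 16\right)^{2} = \left(\frac{1}{-3} \cdot 2 + 16\right)^{2} = \left(\left(- \frac{1}{3}\right) 2 + 16\right)^{2} = \left(- \frac{2}{3} + 16\right)^{2} = \left(\frac{46}{3}\right)^{2} = \frac{2116}{9}$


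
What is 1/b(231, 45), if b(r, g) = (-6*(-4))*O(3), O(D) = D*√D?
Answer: √3/216 ≈ 0.0080187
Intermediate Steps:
O(D) = D^(3/2)
b(r, g) = 72*√3 (b(r, g) = (-6*(-4))*3^(3/2) = 24*(3*√3) = 72*√3)
1/b(231, 45) = 1/(72*√3) = √3/216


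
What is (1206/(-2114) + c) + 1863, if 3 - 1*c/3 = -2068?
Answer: 8535729/1057 ≈ 8075.4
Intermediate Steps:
c = 6213 (c = 9 - 3*(-2068) = 9 + 6204 = 6213)
(1206/(-2114) + c) + 1863 = (1206/(-2114) + 6213) + 1863 = (1206*(-1/2114) + 6213) + 1863 = (-603/1057 + 6213) + 1863 = 6566538/1057 + 1863 = 8535729/1057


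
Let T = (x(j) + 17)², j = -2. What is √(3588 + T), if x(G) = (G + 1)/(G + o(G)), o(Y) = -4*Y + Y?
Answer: √61897/4 ≈ 62.198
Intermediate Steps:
o(Y) = -3*Y
x(G) = -(1 + G)/(2*G) (x(G) = (G + 1)/(G - 3*G) = (1 + G)/((-2*G)) = (1 + G)*(-1/(2*G)) = -(1 + G)/(2*G))
T = 4489/16 (T = ((½)*(-1 - 1*(-2))/(-2) + 17)² = ((½)*(-½)*(-1 + 2) + 17)² = ((½)*(-½)*1 + 17)² = (-¼ + 17)² = (67/4)² = 4489/16 ≈ 280.56)
√(3588 + T) = √(3588 + 4489/16) = √(61897/16) = √61897/4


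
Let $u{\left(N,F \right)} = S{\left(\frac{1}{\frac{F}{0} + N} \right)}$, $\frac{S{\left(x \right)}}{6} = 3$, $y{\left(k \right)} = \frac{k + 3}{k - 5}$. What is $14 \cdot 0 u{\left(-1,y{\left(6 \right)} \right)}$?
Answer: $0$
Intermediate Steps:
$y{\left(k \right)} = \frac{3 + k}{-5 + k}$
$S{\left(x \right)} = 18$ ($S{\left(x \right)} = 6 \cdot 3 = 18$)
$u{\left(N,F \right)} = 18$
$14 \cdot 0 u{\left(-1,y{\left(6 \right)} \right)} = 14 \cdot 0 \cdot 18 = 0 \cdot 18 = 0$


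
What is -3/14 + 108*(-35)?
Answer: -52923/14 ≈ -3780.2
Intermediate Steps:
-3/14 + 108*(-35) = -3*1/14 - 3780 = -3/14 - 3780 = -52923/14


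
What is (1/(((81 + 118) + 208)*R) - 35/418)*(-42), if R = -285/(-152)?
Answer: 133847/38665 ≈ 3.4617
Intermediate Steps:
R = 15/8 (R = -285*(-1/152) = 15/8 ≈ 1.8750)
(1/(((81 + 118) + 208)*R) - 35/418)*(-42) = (1/(((81 + 118) + 208)*(15/8)) - 35/418)*(-42) = ((8/15)/(199 + 208) - 35*1/418)*(-42) = ((8/15)/407 - 35/418)*(-42) = ((1/407)*(8/15) - 35/418)*(-42) = (8/6105 - 35/418)*(-42) = -19121/231990*(-42) = 133847/38665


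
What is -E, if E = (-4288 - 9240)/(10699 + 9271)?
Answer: 6764/9985 ≈ 0.67742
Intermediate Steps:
E = -6764/9985 (E = -13528/19970 = -13528*1/19970 = -6764/9985 ≈ -0.67742)
-E = -1*(-6764/9985) = 6764/9985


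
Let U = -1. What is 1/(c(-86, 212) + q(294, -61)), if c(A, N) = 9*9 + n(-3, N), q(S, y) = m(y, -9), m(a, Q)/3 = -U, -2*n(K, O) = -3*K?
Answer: 2/159 ≈ 0.012579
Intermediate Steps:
n(K, O) = 3*K/2 (n(K, O) = -(-3)*K/2 = 3*K/2)
m(a, Q) = 3 (m(a, Q) = 3*(-1*(-1)) = 3*1 = 3)
q(S, y) = 3
c(A, N) = 153/2 (c(A, N) = 9*9 + (3/2)*(-3) = 81 - 9/2 = 153/2)
1/(c(-86, 212) + q(294, -61)) = 1/(153/2 + 3) = 1/(159/2) = 2/159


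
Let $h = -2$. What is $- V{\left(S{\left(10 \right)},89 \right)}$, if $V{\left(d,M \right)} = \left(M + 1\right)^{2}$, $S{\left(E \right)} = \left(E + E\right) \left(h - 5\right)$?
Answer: $-8100$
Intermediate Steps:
$S{\left(E \right)} = - 14 E$ ($S{\left(E \right)} = \left(E + E\right) \left(-2 - 5\right) = 2 E \left(-7\right) = - 14 E$)
$V{\left(d,M \right)} = \left(1 + M\right)^{2}$
$- V{\left(S{\left(10 \right)},89 \right)} = - \left(1 + 89\right)^{2} = - 90^{2} = \left(-1\right) 8100 = -8100$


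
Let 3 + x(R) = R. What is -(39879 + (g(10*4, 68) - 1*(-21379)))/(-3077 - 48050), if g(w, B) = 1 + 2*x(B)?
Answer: 61389/51127 ≈ 1.2007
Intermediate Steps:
x(R) = -3 + R
g(w, B) = -5 + 2*B (g(w, B) = 1 + 2*(-3 + B) = 1 + (-6 + 2*B) = -5 + 2*B)
-(39879 + (g(10*4, 68) - 1*(-21379)))/(-3077 - 48050) = -(39879 + ((-5 + 2*68) - 1*(-21379)))/(-3077 - 48050) = -(39879 + ((-5 + 136) + 21379))/(-51127) = -(39879 + (131 + 21379))*(-1)/51127 = -(39879 + 21510)*(-1)/51127 = -61389*(-1)/51127 = -1*(-61389/51127) = 61389/51127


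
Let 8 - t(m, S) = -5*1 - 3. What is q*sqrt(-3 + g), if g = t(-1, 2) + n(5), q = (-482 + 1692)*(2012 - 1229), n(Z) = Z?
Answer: 2842290*sqrt(2) ≈ 4.0196e+6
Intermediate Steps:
t(m, S) = 16 (t(m, S) = 8 - (-5*1 - 3) = 8 - (-5 - 3) = 8 - 1*(-8) = 8 + 8 = 16)
q = 947430 (q = 1210*783 = 947430)
g = 21 (g = 16 + 5 = 21)
q*sqrt(-3 + g) = 947430*sqrt(-3 + 21) = 947430*sqrt(18) = 947430*(3*sqrt(2)) = 2842290*sqrt(2)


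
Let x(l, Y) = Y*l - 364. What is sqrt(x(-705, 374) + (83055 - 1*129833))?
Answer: 2*I*sqrt(77703) ≈ 557.5*I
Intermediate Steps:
x(l, Y) = -364 + Y*l
sqrt(x(-705, 374) + (83055 - 1*129833)) = sqrt((-364 + 374*(-705)) + (83055 - 1*129833)) = sqrt((-364 - 263670) + (83055 - 129833)) = sqrt(-264034 - 46778) = sqrt(-310812) = 2*I*sqrt(77703)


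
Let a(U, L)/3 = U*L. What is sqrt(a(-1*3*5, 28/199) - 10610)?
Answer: 5*I*sqrt(16816694)/199 ≈ 103.04*I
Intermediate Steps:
a(U, L) = 3*L*U (a(U, L) = 3*(U*L) = 3*(L*U) = 3*L*U)
sqrt(a(-1*3*5, 28/199) - 10610) = sqrt(3*(28/199)*(-1*3*5) - 10610) = sqrt(3*(28*(1/199))*(-3*5) - 10610) = sqrt(3*(28/199)*(-15) - 10610) = sqrt(-1260/199 - 10610) = sqrt(-2112650/199) = 5*I*sqrt(16816694)/199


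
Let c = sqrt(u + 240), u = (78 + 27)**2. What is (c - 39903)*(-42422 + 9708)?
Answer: 1305386742 - 32714*sqrt(11265) ≈ 1.3019e+9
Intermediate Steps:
u = 11025 (u = 105**2 = 11025)
c = sqrt(11265) (c = sqrt(11025 + 240) = sqrt(11265) ≈ 106.14)
(c - 39903)*(-42422 + 9708) = (sqrt(11265) - 39903)*(-42422 + 9708) = (-39903 + sqrt(11265))*(-32714) = 1305386742 - 32714*sqrt(11265)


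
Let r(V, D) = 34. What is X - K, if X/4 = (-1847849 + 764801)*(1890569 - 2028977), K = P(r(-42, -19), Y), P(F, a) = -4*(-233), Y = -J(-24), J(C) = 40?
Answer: 599610029404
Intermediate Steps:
Y = -40 (Y = -1*40 = -40)
P(F, a) = 932
K = 932
X = 599610030336 (X = 4*((-1847849 + 764801)*(1890569 - 2028977)) = 4*(-1083048*(-138408)) = 4*149902507584 = 599610030336)
X - K = 599610030336 - 1*932 = 599610030336 - 932 = 599610029404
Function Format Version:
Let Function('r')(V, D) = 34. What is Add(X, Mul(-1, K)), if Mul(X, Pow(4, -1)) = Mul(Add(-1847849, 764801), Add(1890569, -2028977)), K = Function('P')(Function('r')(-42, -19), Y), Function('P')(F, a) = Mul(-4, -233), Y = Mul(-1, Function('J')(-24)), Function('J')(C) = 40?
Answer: 599610029404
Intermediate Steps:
Y = -40 (Y = Mul(-1, 40) = -40)
Function('P')(F, a) = 932
K = 932
X = 599610030336 (X = Mul(4, Mul(Add(-1847849, 764801), Add(1890569, -2028977))) = Mul(4, Mul(-1083048, -138408)) = Mul(4, 149902507584) = 599610030336)
Add(X, Mul(-1, K)) = Add(599610030336, Mul(-1, 932)) = Add(599610030336, -932) = 599610029404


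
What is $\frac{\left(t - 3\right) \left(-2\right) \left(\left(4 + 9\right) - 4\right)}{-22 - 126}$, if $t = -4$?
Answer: $- \frac{63}{74} \approx -0.85135$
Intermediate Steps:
$\frac{\left(t - 3\right) \left(-2\right) \left(\left(4 + 9\right) - 4\right)}{-22 - 126} = \frac{\left(-4 - 3\right) \left(-2\right) \left(\left(4 + 9\right) - 4\right)}{-22 - 126} = \frac{\left(-7\right) \left(-2\right) \left(13 - 4\right)}{-148} = - \frac{14 \cdot 9}{148} = \left(- \frac{1}{148}\right) 126 = - \frac{63}{74}$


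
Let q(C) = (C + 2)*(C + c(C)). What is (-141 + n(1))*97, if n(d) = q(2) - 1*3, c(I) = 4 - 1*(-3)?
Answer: -10476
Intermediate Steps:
c(I) = 7 (c(I) = 4 + 3 = 7)
q(C) = (2 + C)*(7 + C) (q(C) = (C + 2)*(C + 7) = (2 + C)*(7 + C))
n(d) = 33 (n(d) = (14 + 2² + 9*2) - 1*3 = (14 + 4 + 18) - 3 = 36 - 3 = 33)
(-141 + n(1))*97 = (-141 + 33)*97 = -108*97 = -10476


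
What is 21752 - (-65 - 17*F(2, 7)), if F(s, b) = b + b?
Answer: 22055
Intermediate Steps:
F(s, b) = 2*b
21752 - (-65 - 17*F(2, 7)) = 21752 - (-65 - 34*7) = 21752 - (-65 - 17*14) = 21752 - (-65 - 238) = 21752 - 1*(-303) = 21752 + 303 = 22055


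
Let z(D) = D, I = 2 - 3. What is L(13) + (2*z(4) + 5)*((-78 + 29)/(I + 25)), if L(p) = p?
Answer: -325/24 ≈ -13.542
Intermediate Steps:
I = -1
L(13) + (2*z(4) + 5)*((-78 + 29)/(I + 25)) = 13 + (2*4 + 5)*((-78 + 29)/(-1 + 25)) = 13 + (8 + 5)*(-49/24) = 13 + 13*(-49*1/24) = 13 + 13*(-49/24) = 13 - 637/24 = -325/24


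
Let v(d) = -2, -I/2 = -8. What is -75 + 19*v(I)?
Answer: -113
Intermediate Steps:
I = 16 (I = -2*(-8) = 16)
-75 + 19*v(I) = -75 + 19*(-2) = -75 - 38 = -113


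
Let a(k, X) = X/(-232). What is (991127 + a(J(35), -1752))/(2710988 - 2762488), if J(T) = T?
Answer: -14371451/746750 ≈ -19.245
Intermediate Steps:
a(k, X) = -X/232 (a(k, X) = X*(-1/232) = -X/232)
(991127 + a(J(35), -1752))/(2710988 - 2762488) = (991127 - 1/232*(-1752))/(2710988 - 2762488) = (991127 + 219/29)/(-51500) = (28742902/29)*(-1/51500) = -14371451/746750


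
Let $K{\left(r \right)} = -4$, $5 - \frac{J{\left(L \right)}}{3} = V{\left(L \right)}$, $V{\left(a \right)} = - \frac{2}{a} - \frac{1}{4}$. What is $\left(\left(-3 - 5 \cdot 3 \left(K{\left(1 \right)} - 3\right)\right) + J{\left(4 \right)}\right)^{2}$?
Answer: $\frac{227529}{16} \approx 14221.0$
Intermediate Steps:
$V{\left(a \right)} = - \frac{1}{4} - \frac{2}{a}$ ($V{\left(a \right)} = - \frac{2}{a} - \frac{1}{4} = - \frac{1}{4} - \frac{2}{a}$)
$J{\left(L \right)} = 15 - \frac{3 \left(-8 - L\right)}{4 L}$ ($J{\left(L \right)} = 15 - 3 \frac{-8 - L}{4 L} = 15 - \frac{3 \left(-8 - L\right)}{4 L}$)
$\left(\left(-3 - 5 \cdot 3 \left(K{\left(1 \right)} - 3\right)\right) + J{\left(4 \right)}\right)^{2} = \left(\left(-3 - 5 \cdot 3 \left(-4 - 3\right)\right) + \left(\frac{63}{4} + \frac{6}{4}\right)\right)^{2} = \left(\left(-3 - 5 \cdot 3 \left(-7\right)\right) + \left(\frac{63}{4} + 6 \cdot \frac{1}{4}\right)\right)^{2} = \left(\left(-3 - -105\right) + \left(\frac{63}{4} + \frac{3}{2}\right)\right)^{2} = \left(\left(-3 + 105\right) + \frac{69}{4}\right)^{2} = \left(102 + \frac{69}{4}\right)^{2} = \left(\frac{477}{4}\right)^{2} = \frac{227529}{16}$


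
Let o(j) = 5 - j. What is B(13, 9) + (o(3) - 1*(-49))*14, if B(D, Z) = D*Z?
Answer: 831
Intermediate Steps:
B(13, 9) + (o(3) - 1*(-49))*14 = 13*9 + ((5 - 1*3) - 1*(-49))*14 = 117 + ((5 - 3) + 49)*14 = 117 + (2 + 49)*14 = 117 + 51*14 = 117 + 714 = 831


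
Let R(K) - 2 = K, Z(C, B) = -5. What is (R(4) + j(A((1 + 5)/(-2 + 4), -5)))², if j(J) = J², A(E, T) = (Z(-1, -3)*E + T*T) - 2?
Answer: 4900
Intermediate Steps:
R(K) = 2 + K
A(E, T) = -2 + T² - 5*E (A(E, T) = (-5*E + T*T) - 2 = (-5*E + T²) - 2 = (T² - 5*E) - 2 = -2 + T² - 5*E)
(R(4) + j(A((1 + 5)/(-2 + 4), -5)))² = ((2 + 4) + (-2 + (-5)² - 5*(1 + 5)/(-2 + 4))²)² = (6 + (-2 + 25 - 30/2)²)² = (6 + (-2 + 25 - 5*3)²)² = (6 + (-2 + 25 - 15)²)² = (6 + 8²)² = (6 + 64)² = 70² = 4900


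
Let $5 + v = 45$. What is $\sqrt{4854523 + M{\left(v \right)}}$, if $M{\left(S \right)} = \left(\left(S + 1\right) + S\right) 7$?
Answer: $\sqrt{4855090} \approx 2203.4$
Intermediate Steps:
$v = 40$ ($v = -5 + 45 = 40$)
$M{\left(S \right)} = 7 + 14 S$ ($M{\left(S \right)} = \left(\left(1 + S\right) + S\right) 7 = \left(1 + 2 S\right) 7 = 7 + 14 S$)
$\sqrt{4854523 + M{\left(v \right)}} = \sqrt{4854523 + \left(7 + 14 \cdot 40\right)} = \sqrt{4854523 + \left(7 + 560\right)} = \sqrt{4854523 + 567} = \sqrt{4855090}$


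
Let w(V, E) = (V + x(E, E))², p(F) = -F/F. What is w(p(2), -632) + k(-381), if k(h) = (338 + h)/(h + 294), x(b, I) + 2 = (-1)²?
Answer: 391/87 ≈ 4.4943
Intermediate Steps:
p(F) = -1 (p(F) = -1*1 = -1)
x(b, I) = -1 (x(b, I) = -2 + (-1)² = -2 + 1 = -1)
k(h) = (338 + h)/(294 + h)
w(V, E) = (-1 + V)² (w(V, E) = (V - 1)² = (-1 + V)²)
w(p(2), -632) + k(-381) = (-1 - 1)² + (338 - 381)/(294 - 381) = (-2)² - 43/(-87) = 4 - 1/87*(-43) = 4 + 43/87 = 391/87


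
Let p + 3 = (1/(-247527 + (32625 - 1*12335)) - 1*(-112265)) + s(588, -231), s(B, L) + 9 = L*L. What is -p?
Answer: -37633628517/227237 ≈ -1.6561e+5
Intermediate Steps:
s(B, L) = -9 + L**2 (s(B, L) = -9 + L*L = -9 + L**2)
p = 37633628517/227237 (p = -3 + ((1/(-247527 + (32625 - 1*12335)) - 1*(-112265)) + (-9 + (-231)**2)) = -3 + ((1/(-247527 + (32625 - 12335)) + 112265) + (-9 + 53361)) = -3 + ((1/(-247527 + 20290) + 112265) + 53352) = -3 + ((1/(-227237) + 112265) + 53352) = -3 + ((-1/227237 + 112265) + 53352) = -3 + (25510761804/227237 + 53352) = -3 + 37634310228/227237 = 37633628517/227237 ≈ 1.6561e+5)
-p = -1*37633628517/227237 = -37633628517/227237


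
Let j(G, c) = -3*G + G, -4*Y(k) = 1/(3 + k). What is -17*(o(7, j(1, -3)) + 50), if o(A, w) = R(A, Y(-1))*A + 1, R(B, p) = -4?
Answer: -391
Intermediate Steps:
Y(k) = -1/(4*(3 + k))
j(G, c) = -2*G
o(A, w) = 1 - 4*A (o(A, w) = -4*A + 1 = 1 - 4*A)
-17*(o(7, j(1, -3)) + 50) = -17*((1 - 4*7) + 50) = -17*((1 - 28) + 50) = -17*(-27 + 50) = -17*23 = -391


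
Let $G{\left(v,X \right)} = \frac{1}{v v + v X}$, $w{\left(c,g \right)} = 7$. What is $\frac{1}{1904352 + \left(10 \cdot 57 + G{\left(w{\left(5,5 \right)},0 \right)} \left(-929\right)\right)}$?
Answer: $\frac{49}{93340249} \approx 5.2496 \cdot 10^{-7}$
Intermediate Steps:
$G{\left(v,X \right)} = \frac{1}{v^{2} + X v}$
$\frac{1}{1904352 + \left(10 \cdot 57 + G{\left(w{\left(5,5 \right)},0 \right)} \left(-929\right)\right)} = \frac{1}{1904352 + \left(10 \cdot 57 + \frac{1}{7 \left(0 + 7\right)} \left(-929\right)\right)} = \frac{1}{1904352 + \left(570 + \frac{1}{7 \cdot 7} \left(-929\right)\right)} = \frac{1}{1904352 + \left(570 + \frac{1}{7} \cdot \frac{1}{7} \left(-929\right)\right)} = \frac{1}{1904352 + \left(570 + \frac{1}{49} \left(-929\right)\right)} = \frac{1}{1904352 + \left(570 - \frac{929}{49}\right)} = \frac{1}{1904352 + \frac{27001}{49}} = \frac{1}{\frac{93340249}{49}} = \frac{49}{93340249}$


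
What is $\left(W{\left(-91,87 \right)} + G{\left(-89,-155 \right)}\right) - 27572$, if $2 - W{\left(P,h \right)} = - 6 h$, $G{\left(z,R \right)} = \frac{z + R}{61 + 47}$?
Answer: $- \frac{730357}{27} \approx -27050.0$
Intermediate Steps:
$G{\left(z,R \right)} = \frac{R}{108} + \frac{z}{108}$ ($G{\left(z,R \right)} = \frac{R + z}{108} = \left(R + z\right) \frac{1}{108} = \frac{R}{108} + \frac{z}{108}$)
$W{\left(P,h \right)} = 2 + 6 h$ ($W{\left(P,h \right)} = 2 - - 6 h = 2 + 6 h$)
$\left(W{\left(-91,87 \right)} + G{\left(-89,-155 \right)}\right) - 27572 = \left(\left(2 + 6 \cdot 87\right) + \left(\frac{1}{108} \left(-155\right) + \frac{1}{108} \left(-89\right)\right)\right) - 27572 = \left(\left(2 + 522\right) - \frac{61}{27}\right) - 27572 = \left(524 - \frac{61}{27}\right) - 27572 = \frac{14087}{27} - 27572 = - \frac{730357}{27}$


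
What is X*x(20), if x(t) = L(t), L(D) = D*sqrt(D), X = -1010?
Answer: -40400*sqrt(5) ≈ -90337.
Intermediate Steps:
L(D) = D**(3/2)
x(t) = t**(3/2)
X*x(20) = -40400*sqrt(5)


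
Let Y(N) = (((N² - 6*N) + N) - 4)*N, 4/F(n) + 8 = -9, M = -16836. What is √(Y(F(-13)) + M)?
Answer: 2*I*√351526289/289 ≈ 129.75*I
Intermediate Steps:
F(n) = -4/17 (F(n) = 4/(-8 - 9) = 4/(-17) = 4*(-1/17) = -4/17)
Y(N) = N*(-4 + N² - 5*N) (Y(N) = ((N² - 5*N) - 4)*N = (-4 + N² - 5*N)*N = N*(-4 + N² - 5*N))
√(Y(F(-13)) + M) = √(-4*(-4 + (-4/17)² - 5*(-4/17))/17 - 16836) = √(-4*(-4 + 16/289 + 20/17)/17 - 16836) = √(-4/17*(-800/289) - 16836) = √(3200/4913 - 16836) = √(-82712068/4913) = 2*I*√351526289/289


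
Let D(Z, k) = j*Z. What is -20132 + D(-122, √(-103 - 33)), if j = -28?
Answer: -16716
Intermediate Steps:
D(Z, k) = -28*Z
-20132 + D(-122, √(-103 - 33)) = -20132 - 28*(-122) = -20132 + 3416 = -16716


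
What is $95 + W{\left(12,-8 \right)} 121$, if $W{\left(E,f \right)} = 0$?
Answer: $95$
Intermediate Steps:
$95 + W{\left(12,-8 \right)} 121 = 95 + 0 \cdot 121 = 95 + 0 = 95$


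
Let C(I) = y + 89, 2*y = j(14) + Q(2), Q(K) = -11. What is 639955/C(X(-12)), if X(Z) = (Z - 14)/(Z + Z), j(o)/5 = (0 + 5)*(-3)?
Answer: 639955/46 ≈ 13912.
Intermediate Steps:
j(o) = -75 (j(o) = 5*((0 + 5)*(-3)) = 5*(5*(-3)) = 5*(-15) = -75)
y = -43 (y = (-75 - 11)/2 = (½)*(-86) = -43)
X(Z) = (-14 + Z)/(2*Z) (X(Z) = (-14 + Z)/((2*Z)) = (-14 + Z)*(1/(2*Z)) = (-14 + Z)/(2*Z))
C(I) = 46 (C(I) = -43 + 89 = 46)
639955/C(X(-12)) = 639955/46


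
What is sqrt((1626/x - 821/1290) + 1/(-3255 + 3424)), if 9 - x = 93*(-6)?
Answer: sqrt(277466823690)/352170 ≈ 1.4957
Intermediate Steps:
x = 567 (x = 9 - 93*(-6) = 9 - 1*(-558) = 9 + 558 = 567)
sqrt((1626/x - 821/1290) + 1/(-3255 + 3424)) = sqrt((1626/567 - 821/1290) + 1/(-3255 + 3424)) = sqrt((1626*(1/567) - 821*1/1290) + 1/169) = sqrt((542/189 - 821/1290) + 1/169) = sqrt(181337/81270 + 1/169) = sqrt(30727223/13734630) = sqrt(277466823690)/352170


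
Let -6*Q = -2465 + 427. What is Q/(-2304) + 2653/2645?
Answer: 15642281/18282240 ≈ 0.85560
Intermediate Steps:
Q = 1019/3 (Q = -(-2465 + 427)/6 = -1/6*(-2038) = 1019/3 ≈ 339.67)
Q/(-2304) + 2653/2645 = (1019/3)/(-2304) + 2653/2645 = (1019/3)*(-1/2304) + 2653*(1/2645) = -1019/6912 + 2653/2645 = 15642281/18282240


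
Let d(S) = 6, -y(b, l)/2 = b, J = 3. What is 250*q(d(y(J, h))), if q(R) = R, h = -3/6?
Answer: 1500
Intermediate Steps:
h = -½ (h = -3*⅙ = -½ ≈ -0.50000)
y(b, l) = -2*b
250*q(d(y(J, h))) = 250*6 = 1500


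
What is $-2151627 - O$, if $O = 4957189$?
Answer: $-7108816$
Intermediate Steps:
$-2151627 - O = -2151627 - 4957189 = -7108816$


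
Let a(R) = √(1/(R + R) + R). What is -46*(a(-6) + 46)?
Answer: -2116 - 23*I*√219/3 ≈ -2116.0 - 113.46*I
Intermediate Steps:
a(R) = √(R + 1/(2*R)) (a(R) = √(1/(2*R) + R) = √(R + 1/(2*R)))
-46*(a(-6) + 46) = -46*(√(2/(-6) + 4*(-6))/2 + 46) = -46*(√(2*(-⅙) - 24)/2 + 46) = -46*(√(-⅓ - 24)/2 + 46) = -46*(√(-73/3)/2 + 46) = -46*((I*√219/3)/2 + 46) = -46*(I*√219/6 + 46) = -46*(46 + I*√219/6) = -2116 - 23*I*√219/3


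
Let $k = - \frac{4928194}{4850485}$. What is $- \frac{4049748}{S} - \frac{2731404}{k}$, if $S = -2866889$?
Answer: $\frac{18991191706480120386}{7064292584233} \approx 2.6883 \cdot 10^{6}$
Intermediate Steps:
$k = - \frac{4928194}{4850485}$ ($k = \left(-4928194\right) \frac{1}{4850485} = - \frac{4928194}{4850485} \approx -1.016$)
$- \frac{4049748}{S} - \frac{2731404}{k} = - \frac{4049748}{-2866889} - \frac{2731404}{- \frac{4928194}{4850485}} = \left(-4049748\right) \left(- \frac{1}{2866889}\right) - - \frac{6624317065470}{2464097} = \frac{4049748}{2866889} + \frac{6624317065470}{2464097} = \frac{18991191706480120386}{7064292584233}$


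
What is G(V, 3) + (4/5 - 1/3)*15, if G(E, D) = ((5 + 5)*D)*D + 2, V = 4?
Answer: 99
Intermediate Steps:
G(E, D) = 2 + 10*D² (G(E, D) = (10*D)*D + 2 = 10*D² + 2 = 2 + 10*D²)
G(V, 3) + (4/5 - 1/3)*15 = (2 + 10*3²) + (4/5 - 1/3)*15 = (2 + 10*9) + (4*(⅕) - 1*⅓)*15 = (2 + 90) + (⅘ - ⅓)*15 = 92 + (7/15)*15 = 92 + 7 = 99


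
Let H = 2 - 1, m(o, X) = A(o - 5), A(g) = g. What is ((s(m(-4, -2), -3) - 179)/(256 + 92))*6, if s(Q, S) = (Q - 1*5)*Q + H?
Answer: -26/29 ≈ -0.89655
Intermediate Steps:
m(o, X) = -5 + o (m(o, X) = o - 5 = -5 + o)
H = 1
s(Q, S) = 1 + Q*(-5 + Q) (s(Q, S) = (Q - 1*5)*Q + 1 = (Q - 5)*Q + 1 = (-5 + Q)*Q + 1 = Q*(-5 + Q) + 1 = 1 + Q*(-5 + Q))
((s(m(-4, -2), -3) - 179)/(256 + 92))*6 = (((1 + (-5 - 4)² - 5*(-5 - 4)) - 179)/(256 + 92))*6 = (((1 + (-9)² - 5*(-9)) - 179)/348)*6 = (((1 + 81 + 45) - 179)*(1/348))*6 = ((127 - 179)*(1/348))*6 = -52*1/348*6 = -13/87*6 = -26/29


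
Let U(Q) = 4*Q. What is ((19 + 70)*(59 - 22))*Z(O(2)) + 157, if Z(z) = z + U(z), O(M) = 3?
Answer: 49552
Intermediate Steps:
Z(z) = 5*z (Z(z) = z + 4*z = 5*z)
((19 + 70)*(59 - 22))*Z(O(2)) + 157 = ((19 + 70)*(59 - 22))*(5*3) + 157 = (89*37)*15 + 157 = 3293*15 + 157 = 49395 + 157 = 49552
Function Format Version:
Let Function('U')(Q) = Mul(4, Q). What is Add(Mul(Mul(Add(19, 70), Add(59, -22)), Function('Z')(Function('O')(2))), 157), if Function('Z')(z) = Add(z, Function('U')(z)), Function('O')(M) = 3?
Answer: 49552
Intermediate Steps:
Function('Z')(z) = Mul(5, z) (Function('Z')(z) = Add(z, Mul(4, z)) = Mul(5, z))
Add(Mul(Mul(Add(19, 70), Add(59, -22)), Function('Z')(Function('O')(2))), 157) = Add(Mul(Mul(Add(19, 70), Add(59, -22)), Mul(5, 3)), 157) = Add(Mul(Mul(89, 37), 15), 157) = Add(Mul(3293, 15), 157) = Add(49395, 157) = 49552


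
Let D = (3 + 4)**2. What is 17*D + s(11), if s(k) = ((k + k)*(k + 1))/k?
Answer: 857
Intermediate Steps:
s(k) = 2 + 2*k (s(k) = ((2*k)*(1 + k))/k = (2*k*(1 + k))/k = 2 + 2*k)
D = 49 (D = 7**2 = 49)
17*D + s(11) = 17*49 + (2 + 2*11) = 833 + (2 + 22) = 833 + 24 = 857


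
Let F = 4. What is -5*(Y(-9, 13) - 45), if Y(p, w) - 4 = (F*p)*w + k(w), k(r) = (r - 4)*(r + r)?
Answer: 1375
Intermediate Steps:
k(r) = 2*r*(-4 + r) (k(r) = (-4 + r)*(2*r) = 2*r*(-4 + r))
Y(p, w) = 4 + 2*w*(-4 + w) + 4*p*w (Y(p, w) = 4 + ((4*p)*w + 2*w*(-4 + w)) = 4 + (4*p*w + 2*w*(-4 + w)) = 4 + (2*w*(-4 + w) + 4*p*w) = 4 + 2*w*(-4 + w) + 4*p*w)
-5*(Y(-9, 13) - 45) = -5*((4 + 2*13*(-4 + 13) + 4*(-9)*13) - 45) = -5*((4 + 2*13*9 - 468) - 45) = -5*((4 + 234 - 468) - 45) = -5*(-230 - 45) = -5*(-275) = 1375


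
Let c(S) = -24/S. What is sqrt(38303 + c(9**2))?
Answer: sqrt(3102519)/9 ≈ 195.71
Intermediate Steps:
sqrt(38303 + c(9**2)) = sqrt(38303 - 24/(9**2)) = sqrt(38303 - 24/81) = sqrt(38303 - 24*1/81) = sqrt(38303 - 8/27) = sqrt(1034173/27) = sqrt(3102519)/9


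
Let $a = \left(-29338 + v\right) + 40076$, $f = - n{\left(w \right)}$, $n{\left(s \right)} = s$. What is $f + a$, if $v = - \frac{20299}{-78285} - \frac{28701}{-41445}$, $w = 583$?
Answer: $\frac{795058687}{78285} \approx 10156.0$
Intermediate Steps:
$v = \frac{74512}{78285}$ ($v = \left(-20299\right) \left(- \frac{1}{78285}\right) - - \frac{1063}{1535} = \frac{20299}{78285} + \frac{1063}{1535} = \frac{74512}{78285} \approx 0.9518$)
$f = -583$ ($f = \left(-1\right) 583 = -583$)
$a = \frac{840698842}{78285}$ ($a = \left(-29338 + \frac{74512}{78285}\right) + 40076 = - \frac{2296650818}{78285} + 40076 = \frac{840698842}{78285} \approx 10739.0$)
$f + a = -583 + \frac{840698842}{78285} = \frac{795058687}{78285}$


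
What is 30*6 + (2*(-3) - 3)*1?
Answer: 171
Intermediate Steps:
30*6 + (2*(-3) - 3)*1 = 180 + (-6 - 3)*1 = 180 - 9*1 = 180 - 9 = 171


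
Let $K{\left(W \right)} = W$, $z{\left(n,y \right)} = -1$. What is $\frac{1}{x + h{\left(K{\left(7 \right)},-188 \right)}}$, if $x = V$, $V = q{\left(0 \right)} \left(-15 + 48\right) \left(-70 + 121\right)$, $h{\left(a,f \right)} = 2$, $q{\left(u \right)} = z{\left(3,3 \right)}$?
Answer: $- \frac{1}{1681} \approx -0.00059488$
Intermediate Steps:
$q{\left(u \right)} = -1$
$V = -1683$ ($V = - \left(-15 + 48\right) \left(-70 + 121\right) = - 33 \cdot 51 = \left(-1\right) 1683 = -1683$)
$x = -1683$
$\frac{1}{x + h{\left(K{\left(7 \right)},-188 \right)}} = \frac{1}{-1683 + 2} = \frac{1}{-1681} = - \frac{1}{1681}$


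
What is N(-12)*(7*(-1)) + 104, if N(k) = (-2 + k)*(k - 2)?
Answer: -1268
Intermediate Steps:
N(k) = (-2 + k)² (N(k) = (-2 + k)*(-2 + k) = (-2 + k)²)
N(-12)*(7*(-1)) + 104 = (-2 - 12)²*(7*(-1)) + 104 = (-14)²*(-7) + 104 = 196*(-7) + 104 = -1372 + 104 = -1268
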